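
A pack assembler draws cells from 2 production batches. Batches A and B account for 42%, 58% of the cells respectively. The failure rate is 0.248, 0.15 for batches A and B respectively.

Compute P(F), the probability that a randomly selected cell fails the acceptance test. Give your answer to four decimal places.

By the law of total probability,
P(F) = P(F|A)·P(A) + P(F|B)·P(B)
      = 0.248·0.42 + 0.15·0.58
      = 0.10416 + 0.087 = 0.19116

0.1912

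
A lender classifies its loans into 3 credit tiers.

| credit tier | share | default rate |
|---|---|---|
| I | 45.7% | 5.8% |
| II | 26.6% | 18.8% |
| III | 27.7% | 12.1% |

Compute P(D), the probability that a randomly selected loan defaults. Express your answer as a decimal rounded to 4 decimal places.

0.1100

By the law of total probability,
P(D) = P(D|I)·P(I) + P(D|II)·P(II) + P(D|III)·P(III)
      = 0.058·0.457 + 0.188·0.266 + 0.121·0.277
      = 0.026506 + 0.050008 + 0.033517 = 0.110031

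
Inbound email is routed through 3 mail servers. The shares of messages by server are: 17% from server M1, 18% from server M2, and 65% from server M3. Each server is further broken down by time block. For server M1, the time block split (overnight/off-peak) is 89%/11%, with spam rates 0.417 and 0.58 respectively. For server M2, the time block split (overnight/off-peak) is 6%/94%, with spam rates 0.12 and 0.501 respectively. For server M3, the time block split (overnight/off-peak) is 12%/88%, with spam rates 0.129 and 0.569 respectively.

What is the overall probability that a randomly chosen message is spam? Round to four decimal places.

P(S|M1) = 0.89·0.417 + 0.11·0.58 = 0.37113 + 0.0638 = 0.43493
P(S|M2) = 0.06·0.12 + 0.94·0.501 = 0.0072 + 0.47094 = 0.47814
P(S|M3) = 0.12·0.129 + 0.88·0.569 = 0.01548 + 0.50072 = 0.5162
Then overall,
P(S) = 0.17·0.43493 + 0.18·0.47814 + 0.65·0.5162
      = 0.0739381 + 0.0860652 + 0.33553 = 0.4955333

0.4955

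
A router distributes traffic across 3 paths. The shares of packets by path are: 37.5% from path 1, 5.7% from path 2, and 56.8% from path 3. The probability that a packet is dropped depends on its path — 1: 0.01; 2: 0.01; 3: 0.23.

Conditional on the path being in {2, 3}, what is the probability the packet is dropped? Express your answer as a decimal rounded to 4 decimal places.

0.2099

Let S = {2, 3}.
P(S) = 0.057 + 0.568 = 0.625.
P(L ∩ S) = 0.01·0.057 + 0.23·0.568 = 0.00057 + 0.13064 = 0.13121.
P(L | S) = 0.13121 / 0.625 = 0.209936…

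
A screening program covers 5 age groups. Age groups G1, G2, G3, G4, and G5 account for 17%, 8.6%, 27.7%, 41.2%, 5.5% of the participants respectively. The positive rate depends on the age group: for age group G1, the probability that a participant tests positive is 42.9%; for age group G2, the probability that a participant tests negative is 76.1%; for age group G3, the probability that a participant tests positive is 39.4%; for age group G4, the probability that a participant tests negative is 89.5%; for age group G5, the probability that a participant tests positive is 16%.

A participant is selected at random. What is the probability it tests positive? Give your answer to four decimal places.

0.2547

P(T|G2) = 1 − 0.761 = 0.239.
P(T|G4) = 1 − 0.895 = 0.105.
Using total probability over the partition,
P(T) = P(T|G1)·P(G1) + P(T|G2)·P(G2) + P(T|G3)·P(G3) + P(T|G4)·P(G4) + P(T|G5)·P(G5)
      = 0.429·0.17 + 0.239·0.086 + 0.394·0.277 + 0.105·0.412 + 0.16·0.055
      = 0.07293 + 0.020554 + 0.109138 + 0.04326 + 0.0088 = 0.254682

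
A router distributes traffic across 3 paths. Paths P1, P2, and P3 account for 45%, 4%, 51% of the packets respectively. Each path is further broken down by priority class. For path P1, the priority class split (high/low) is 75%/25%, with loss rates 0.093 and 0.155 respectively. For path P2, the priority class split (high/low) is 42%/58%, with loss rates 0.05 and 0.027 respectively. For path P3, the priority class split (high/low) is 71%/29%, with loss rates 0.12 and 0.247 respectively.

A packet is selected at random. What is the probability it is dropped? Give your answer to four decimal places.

P(L|P1) = 0.75·0.093 + 0.25·0.155 = 0.06975 + 0.03875 = 0.1085
P(L|P2) = 0.42·0.05 + 0.58·0.027 = 0.021 + 0.01566 = 0.03666
P(L|P3) = 0.71·0.12 + 0.29·0.247 = 0.0852 + 0.07163 = 0.15683
Then overall,
P(L) = 0.45·0.1085 + 0.04·0.03666 + 0.51·0.15683
      = 0.048825 + 0.0014664 + 0.0799833 = 0.1302747

0.1303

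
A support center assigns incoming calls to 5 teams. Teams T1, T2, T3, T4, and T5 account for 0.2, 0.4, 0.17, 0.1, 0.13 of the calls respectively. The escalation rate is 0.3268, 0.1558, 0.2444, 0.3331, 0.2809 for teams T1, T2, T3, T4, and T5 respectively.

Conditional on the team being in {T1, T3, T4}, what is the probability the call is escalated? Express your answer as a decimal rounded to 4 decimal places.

P(E|S) ≈ 0.2983

Let S = {T1, T3, T4}.
P(S) = 0.2 + 0.17 + 0.1 = 0.47.
P(E ∩ S) = 0.3268·0.2 + 0.2444·0.17 + 0.3331·0.1 = 0.06536 + 0.041548 + 0.03331 = 0.140218.
P(E | S) = 0.140218 / 0.47 = 0.298336…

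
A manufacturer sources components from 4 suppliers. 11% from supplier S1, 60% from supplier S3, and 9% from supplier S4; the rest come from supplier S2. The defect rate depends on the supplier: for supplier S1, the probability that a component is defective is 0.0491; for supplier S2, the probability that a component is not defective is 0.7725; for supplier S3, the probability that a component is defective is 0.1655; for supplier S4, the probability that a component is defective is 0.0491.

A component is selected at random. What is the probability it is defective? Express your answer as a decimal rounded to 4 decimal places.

P(S2) = 1 − (0.11 + 0.6 + 0.09) = 0.2.
P(D|S2) = 1 − 0.7725 = 0.2275.
By the law of total probability,
P(D) = P(D|S1)·P(S1) + P(D|S2)·P(S2) + P(D|S3)·P(S3) + P(D|S4)·P(S4)
      = 0.0491·0.11 + 0.2275·0.2 + 0.1655·0.6 + 0.0491·0.09
      = 0.005401 + 0.0455 + 0.0993 + 0.004419 = 0.15462

P(D) ≈ 0.1546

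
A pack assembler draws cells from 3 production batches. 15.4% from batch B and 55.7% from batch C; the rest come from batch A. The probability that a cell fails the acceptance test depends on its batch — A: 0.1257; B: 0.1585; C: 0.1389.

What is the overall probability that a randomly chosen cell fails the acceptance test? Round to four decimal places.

P(A) = 1 − (0.154 + 0.557) = 0.289.
P(F) = P(F|A)·P(A) + P(F|B)·P(B) + P(F|C)·P(C)
      = 0.1257·0.289 + 0.1585·0.154 + 0.1389·0.557
      = 0.0363273 + 0.024409 + 0.0773673 = 0.1381036

P(F) ≈ 0.1381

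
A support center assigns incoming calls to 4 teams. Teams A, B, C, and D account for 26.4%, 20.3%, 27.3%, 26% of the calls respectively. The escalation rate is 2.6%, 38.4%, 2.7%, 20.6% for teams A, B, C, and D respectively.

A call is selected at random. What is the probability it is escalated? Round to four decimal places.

0.1457

P(E) = P(E|A)·P(A) + P(E|B)·P(B) + P(E|C)·P(C) + P(E|D)·P(D)
      = 0.026·0.264 + 0.384·0.203 + 0.027·0.273 + 0.206·0.26
      = 0.006864 + 0.077952 + 0.007371 + 0.05356 = 0.145747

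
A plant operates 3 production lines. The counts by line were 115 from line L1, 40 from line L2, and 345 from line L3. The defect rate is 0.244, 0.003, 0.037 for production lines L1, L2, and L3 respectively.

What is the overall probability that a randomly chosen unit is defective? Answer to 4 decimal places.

0.0819

Total: 115 + 40 + 345 = 500.
P(L1) = 115/500 = 0.23. P(L2) = 40/500 = 0.08. P(L3) = 345/500 = 0.69.
P(D) = P(D|L1)·P(L1) + P(D|L2)·P(L2) + P(D|L3)·P(L3)
      = 0.244·0.23 + 0.003·0.08 + 0.037·0.69
      = 0.05612 + 0.00024 + 0.02553 = 0.08189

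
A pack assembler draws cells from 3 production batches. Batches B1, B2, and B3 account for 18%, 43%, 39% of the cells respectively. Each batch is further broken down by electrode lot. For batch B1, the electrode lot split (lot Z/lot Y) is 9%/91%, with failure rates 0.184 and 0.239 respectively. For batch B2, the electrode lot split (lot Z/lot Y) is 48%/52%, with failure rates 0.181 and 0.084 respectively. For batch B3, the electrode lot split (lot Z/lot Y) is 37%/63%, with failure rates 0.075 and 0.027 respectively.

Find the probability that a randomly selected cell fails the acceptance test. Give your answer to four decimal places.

P(F|B1) = 0.09·0.184 + 0.91·0.239 = 0.01656 + 0.21749 = 0.23405
P(F|B2) = 0.48·0.181 + 0.52·0.084 = 0.08688 + 0.04368 = 0.13056
P(F|B3) = 0.37·0.075 + 0.63·0.027 = 0.02775 + 0.01701 = 0.04476
By total probability over the outer partition,
P(F) = 0.18·0.23405 + 0.43·0.13056 + 0.39·0.04476
      = 0.042129 + 0.0561408 + 0.0174564 = 0.1157262

0.1157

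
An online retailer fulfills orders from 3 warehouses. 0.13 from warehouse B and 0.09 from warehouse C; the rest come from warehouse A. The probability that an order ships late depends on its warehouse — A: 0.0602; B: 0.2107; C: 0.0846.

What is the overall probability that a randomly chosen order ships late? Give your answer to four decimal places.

P(A) = 1 − (0.13 + 0.09) = 0.78.
Summing over the partition,
P(L) = P(L|A)·P(A) + P(L|B)·P(B) + P(L|C)·P(C)
      = 0.0602·0.78 + 0.2107·0.13 + 0.0846·0.09
      = 0.046956 + 0.027391 + 0.007614 = 0.081961

P(L) ≈ 0.0820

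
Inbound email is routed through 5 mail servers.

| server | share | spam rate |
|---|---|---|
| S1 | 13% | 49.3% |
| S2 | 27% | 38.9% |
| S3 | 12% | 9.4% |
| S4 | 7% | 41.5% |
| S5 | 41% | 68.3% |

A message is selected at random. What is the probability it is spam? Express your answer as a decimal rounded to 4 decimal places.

P(S) ≈ 0.4895

P(S) = P(S|S1)·P(S1) + P(S|S2)·P(S2) + P(S|S3)·P(S3) + P(S|S4)·P(S4) + P(S|S5)·P(S5)
      = 0.493·0.13 + 0.389·0.27 + 0.094·0.12 + 0.415·0.07 + 0.683·0.41
      = 0.06409 + 0.10503 + 0.01128 + 0.02905 + 0.28003 = 0.48948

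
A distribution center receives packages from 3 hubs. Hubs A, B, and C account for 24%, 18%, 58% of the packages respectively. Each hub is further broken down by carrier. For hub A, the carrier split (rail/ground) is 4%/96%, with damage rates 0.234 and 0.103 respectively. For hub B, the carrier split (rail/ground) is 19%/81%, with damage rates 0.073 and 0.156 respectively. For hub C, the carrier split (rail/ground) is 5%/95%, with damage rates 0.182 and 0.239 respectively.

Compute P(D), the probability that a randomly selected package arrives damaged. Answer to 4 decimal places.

P(D|A) = 0.04·0.234 + 0.96·0.103 = 0.00936 + 0.09888 = 0.10824
P(D|B) = 0.19·0.073 + 0.81·0.156 = 0.01387 + 0.12636 = 0.14023
P(D|C) = 0.05·0.182 + 0.95·0.239 = 0.0091 + 0.22705 = 0.23615
Then overall,
P(D) = 0.24·0.10824 + 0.18·0.14023 + 0.58·0.23615
      = 0.0259776 + 0.0252414 + 0.136967 = 0.188186

0.1882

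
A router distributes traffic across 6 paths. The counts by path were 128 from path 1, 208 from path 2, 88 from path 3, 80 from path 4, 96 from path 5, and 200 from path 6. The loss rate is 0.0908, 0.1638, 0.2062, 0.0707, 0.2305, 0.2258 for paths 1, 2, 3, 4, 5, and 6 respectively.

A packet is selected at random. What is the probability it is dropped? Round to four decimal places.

Total: 128 + 208 + 88 + 80 + 96 + 200 = 800.
P(1) = 128/800 = 0.16. P(2) = 208/800 = 0.26. P(3) = 88/800 = 0.11. P(4) = 80/800 = 0.1. P(5) = 96/800 = 0.12. P(6) = 200/800 = 0.25.
P(L) = P(L|1)·P(1) + P(L|2)·P(2) + P(L|3)·P(3) + P(L|4)·P(4) + P(L|5)·P(5) + P(L|6)·P(6)
      = 0.0908·0.16 + 0.1638·0.26 + 0.2062·0.11 + 0.0707·0.1 + 0.2305·0.12 + 0.2258·0.25
      = 0.014528 + 0.042588 + 0.022682 + 0.00707 + 0.02766 + 0.05645 = 0.170978

0.1710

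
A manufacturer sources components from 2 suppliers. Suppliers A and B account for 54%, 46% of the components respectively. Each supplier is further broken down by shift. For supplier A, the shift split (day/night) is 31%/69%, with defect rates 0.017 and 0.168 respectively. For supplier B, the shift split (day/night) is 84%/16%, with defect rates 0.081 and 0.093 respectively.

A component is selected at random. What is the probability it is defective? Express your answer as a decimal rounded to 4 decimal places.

P(D|A) = 0.31·0.017 + 0.69·0.168 = 0.00527 + 0.11592 = 0.12119
P(D|B) = 0.84·0.081 + 0.16·0.093 = 0.06804 + 0.01488 = 0.08292
By total probability over the outer partition,
P(D) = 0.54·0.12119 + 0.46·0.08292
      = 0.0654426 + 0.0381432 = 0.1035858

P(D) ≈ 0.1036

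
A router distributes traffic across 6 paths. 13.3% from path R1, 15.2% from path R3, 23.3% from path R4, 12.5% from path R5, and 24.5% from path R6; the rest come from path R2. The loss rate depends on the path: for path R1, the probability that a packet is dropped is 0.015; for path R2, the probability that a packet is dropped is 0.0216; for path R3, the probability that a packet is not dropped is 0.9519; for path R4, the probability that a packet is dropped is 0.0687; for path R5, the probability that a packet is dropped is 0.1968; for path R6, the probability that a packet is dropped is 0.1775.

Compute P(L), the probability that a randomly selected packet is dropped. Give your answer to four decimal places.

0.0958

P(R2) = 1 − (0.133 + 0.152 + 0.233 + 0.125 + 0.245) = 0.112.
P(L|R3) = 1 − 0.9519 = 0.0481.
Using total probability over the partition,
P(L) = P(L|R1)·P(R1) + P(L|R2)·P(R2) + P(L|R3)·P(R3) + P(L|R4)·P(R4) + P(L|R5)·P(R5) + P(L|R6)·P(R6)
      = 0.015·0.133 + 0.0216·0.112 + 0.0481·0.152 + 0.0687·0.233 + 0.1968·0.125 + 0.1775·0.245
      = 0.001995 + 0.0024192 + 0.0073112 + 0.0160071 + 0.0246 + 0.0434875 = 0.09582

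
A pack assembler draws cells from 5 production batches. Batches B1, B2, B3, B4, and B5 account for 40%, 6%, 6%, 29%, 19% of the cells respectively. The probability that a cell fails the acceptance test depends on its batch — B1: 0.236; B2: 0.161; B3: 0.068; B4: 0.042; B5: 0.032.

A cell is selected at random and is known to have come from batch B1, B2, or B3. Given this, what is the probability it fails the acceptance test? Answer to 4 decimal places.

Let S = {B1, B2, B3}.
P(S) = 0.4 + 0.06 + 0.06 = 0.52.
P(F ∩ S) = 0.236·0.4 + 0.161·0.06 + 0.068·0.06 = 0.0944 + 0.00966 + 0.00408 = 0.10814.
P(F | S) = 0.10814 / 0.52 = 0.207962…

P(F|S) ≈ 0.2080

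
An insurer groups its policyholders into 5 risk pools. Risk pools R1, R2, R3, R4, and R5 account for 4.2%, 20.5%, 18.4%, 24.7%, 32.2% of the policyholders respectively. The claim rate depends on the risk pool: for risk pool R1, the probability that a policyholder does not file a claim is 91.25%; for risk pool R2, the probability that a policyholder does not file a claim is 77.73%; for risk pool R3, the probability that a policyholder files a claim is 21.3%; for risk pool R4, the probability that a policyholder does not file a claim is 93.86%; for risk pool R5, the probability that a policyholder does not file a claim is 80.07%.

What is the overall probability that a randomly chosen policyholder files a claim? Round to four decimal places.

P(C|R1) = 1 − 0.9125 = 0.0875.
P(C|R2) = 1 − 0.7773 = 0.2227.
P(C|R4) = 1 − 0.9386 = 0.0614.
P(C|R5) = 1 − 0.8007 = 0.1993.
P(C) = P(C|R1)·P(R1) + P(C|R2)·P(R2) + P(C|R3)·P(R3) + P(C|R4)·P(R4) + P(C|R5)·P(R5)
      = 0.0875·0.042 + 0.2227·0.205 + 0.213·0.184 + 0.0614·0.247 + 0.1993·0.322
      = 0.003675 + 0.0456535 + 0.039192 + 0.0151658 + 0.0641746 = 0.1678609

P(C) ≈ 0.1679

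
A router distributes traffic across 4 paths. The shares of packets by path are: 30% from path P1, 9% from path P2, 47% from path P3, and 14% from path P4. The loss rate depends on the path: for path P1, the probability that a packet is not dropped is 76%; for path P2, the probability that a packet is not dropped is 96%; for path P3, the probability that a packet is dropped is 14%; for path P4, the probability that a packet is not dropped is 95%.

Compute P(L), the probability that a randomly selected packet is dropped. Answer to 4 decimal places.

P(L) ≈ 0.1484

P(L|P1) = 1 − 0.76 = 0.24.
P(L|P2) = 1 − 0.96 = 0.04.
P(L|P4) = 1 − 0.95 = 0.05.
P(L) = P(L|P1)·P(P1) + P(L|P2)·P(P2) + P(L|P3)·P(P3) + P(L|P4)·P(P4)
      = 0.24·0.3 + 0.04·0.09 + 0.14·0.47 + 0.05·0.14
      = 0.072 + 0.0036 + 0.0658 + 0.007 = 0.1484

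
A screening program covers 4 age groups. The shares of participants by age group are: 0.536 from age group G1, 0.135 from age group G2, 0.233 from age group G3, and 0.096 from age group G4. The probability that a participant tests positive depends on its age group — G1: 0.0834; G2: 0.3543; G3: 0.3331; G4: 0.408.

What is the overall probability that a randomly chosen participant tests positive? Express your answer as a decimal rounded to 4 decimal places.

P(T) = P(T|G1)·P(G1) + P(T|G2)·P(G2) + P(T|G3)·P(G3) + P(T|G4)·P(G4)
      = 0.0834·0.536 + 0.3543·0.135 + 0.3331·0.233 + 0.408·0.096
      = 0.0447024 + 0.0478305 + 0.0776123 + 0.039168 = 0.2093132

0.2093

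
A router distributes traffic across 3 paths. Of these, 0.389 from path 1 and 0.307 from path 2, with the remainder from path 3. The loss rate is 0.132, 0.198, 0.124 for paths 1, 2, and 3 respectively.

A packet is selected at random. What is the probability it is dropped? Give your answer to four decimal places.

P(3) = 1 − (0.389 + 0.307) = 0.304.
Using total probability over the partition,
P(L) = P(L|1)·P(1) + P(L|2)·P(2) + P(L|3)·P(3)
      = 0.132·0.389 + 0.198·0.307 + 0.124·0.304
      = 0.051348 + 0.060786 + 0.037696 = 0.14983

0.1498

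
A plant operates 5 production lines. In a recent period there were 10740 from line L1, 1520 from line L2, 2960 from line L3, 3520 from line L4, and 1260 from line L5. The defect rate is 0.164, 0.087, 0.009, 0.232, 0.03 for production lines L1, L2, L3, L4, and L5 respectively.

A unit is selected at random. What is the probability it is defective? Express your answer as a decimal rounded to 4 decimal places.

Total: 10740 + 1520 + 2960 + 3520 + 1260 = 20000.
P(L1) = 10740/20000 = 0.537. P(L2) = 1520/20000 = 0.076. P(L3) = 2960/20000 = 0.148. P(L4) = 3520/20000 = 0.176. P(L5) = 1260/20000 = 0.063.
P(D) = P(D|L1)·P(L1) + P(D|L2)·P(L2) + P(D|L3)·P(L3) + P(D|L4)·P(L4) + P(D|L5)·P(L5)
      = 0.164·0.537 + 0.087·0.076 + 0.009·0.148 + 0.232·0.176 + 0.03·0.063
      = 0.088068 + 0.006612 + 0.001332 + 0.040832 + 0.00189 = 0.138734

0.1387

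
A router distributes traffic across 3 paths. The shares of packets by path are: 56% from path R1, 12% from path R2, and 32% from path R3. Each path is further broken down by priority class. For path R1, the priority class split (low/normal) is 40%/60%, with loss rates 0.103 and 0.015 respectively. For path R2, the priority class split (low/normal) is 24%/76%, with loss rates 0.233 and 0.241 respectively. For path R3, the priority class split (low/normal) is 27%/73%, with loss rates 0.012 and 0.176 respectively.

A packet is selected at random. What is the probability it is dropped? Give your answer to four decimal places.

0.0990

P(L|R1) = 0.4·0.103 + 0.6·0.015 = 0.0412 + 0.009 = 0.0502
P(L|R2) = 0.24·0.233 + 0.76·0.241 = 0.05592 + 0.18316 = 0.23908
P(L|R3) = 0.27·0.012 + 0.73·0.176 = 0.00324 + 0.12848 = 0.13172
By total probability over the outer partition,
P(L) = 0.56·0.0502 + 0.12·0.23908 + 0.32·0.13172
      = 0.028112 + 0.0286896 + 0.0421504 = 0.098952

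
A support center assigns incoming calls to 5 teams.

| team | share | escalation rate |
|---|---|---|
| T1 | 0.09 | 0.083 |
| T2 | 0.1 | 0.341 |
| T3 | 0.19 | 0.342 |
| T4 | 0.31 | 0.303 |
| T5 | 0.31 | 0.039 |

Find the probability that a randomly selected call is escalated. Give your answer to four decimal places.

0.2126

P(E) = P(E|T1)·P(T1) + P(E|T2)·P(T2) + P(E|T3)·P(T3) + P(E|T4)·P(T4) + P(E|T5)·P(T5)
      = 0.083·0.09 + 0.341·0.1 + 0.342·0.19 + 0.303·0.31 + 0.039·0.31
      = 0.00747 + 0.0341 + 0.06498 + 0.09393 + 0.01209 = 0.21257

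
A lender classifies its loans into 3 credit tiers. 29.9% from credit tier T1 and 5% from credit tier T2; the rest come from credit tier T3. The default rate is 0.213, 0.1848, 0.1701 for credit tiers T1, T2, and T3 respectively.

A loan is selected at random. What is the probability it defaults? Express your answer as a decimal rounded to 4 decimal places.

P(D) ≈ 0.1837

P(T3) = 1 − (0.299 + 0.05) = 0.651.
P(D) = P(D|T1)·P(T1) + P(D|T2)·P(T2) + P(D|T3)·P(T3)
      = 0.213·0.299 + 0.1848·0.05 + 0.1701·0.651
      = 0.063687 + 0.00924 + 0.1107351 = 0.1836621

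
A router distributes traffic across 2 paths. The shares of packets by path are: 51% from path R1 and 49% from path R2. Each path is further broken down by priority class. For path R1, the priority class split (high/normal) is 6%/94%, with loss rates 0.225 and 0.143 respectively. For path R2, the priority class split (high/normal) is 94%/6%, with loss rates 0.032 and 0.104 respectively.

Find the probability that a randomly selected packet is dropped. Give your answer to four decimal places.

P(L) ≈ 0.0932

P(L|R1) = 0.06·0.225 + 0.94·0.143 = 0.0135 + 0.13442 = 0.14792
P(L|R2) = 0.94·0.032 + 0.06·0.104 = 0.03008 + 0.00624 = 0.03632
Then overall,
P(L) = 0.51·0.14792 + 0.49·0.03632
      = 0.0754392 + 0.0177968 = 0.093236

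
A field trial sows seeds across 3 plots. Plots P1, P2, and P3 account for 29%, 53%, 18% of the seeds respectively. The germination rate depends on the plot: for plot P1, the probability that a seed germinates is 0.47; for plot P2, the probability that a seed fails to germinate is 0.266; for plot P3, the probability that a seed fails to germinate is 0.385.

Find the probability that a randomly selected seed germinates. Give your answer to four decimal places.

0.6360

P(G|P2) = 1 − 0.266 = 0.734.
P(G|P3) = 1 − 0.385 = 0.615.
P(G) = P(G|P1)·P(P1) + P(G|P2)·P(P2) + P(G|P3)·P(P3)
      = 0.47·0.29 + 0.734·0.53 + 0.615·0.18
      = 0.1363 + 0.38902 + 0.1107 = 0.63602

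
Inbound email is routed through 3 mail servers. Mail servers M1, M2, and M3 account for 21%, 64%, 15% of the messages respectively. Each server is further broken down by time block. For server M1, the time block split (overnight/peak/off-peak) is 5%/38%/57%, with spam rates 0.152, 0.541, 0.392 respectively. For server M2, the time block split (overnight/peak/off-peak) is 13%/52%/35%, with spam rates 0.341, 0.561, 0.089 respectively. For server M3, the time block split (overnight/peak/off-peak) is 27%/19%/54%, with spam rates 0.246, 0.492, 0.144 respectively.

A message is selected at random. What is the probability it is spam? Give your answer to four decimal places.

P(S) ≈ 0.3623

P(S|M1) = 0.05·0.152 + 0.38·0.541 + 0.57·0.392 = 0.0076 + 0.20558 + 0.22344 = 0.43662
P(S|M2) = 0.13·0.341 + 0.52·0.561 + 0.35·0.089 = 0.04433 + 0.29172 + 0.03115 = 0.3672
P(S|M3) = 0.27·0.246 + 0.19·0.492 + 0.54·0.144 = 0.06642 + 0.09348 + 0.07776 = 0.23766
By total probability over the outer partition,
P(S) = 0.21·0.43662 + 0.64·0.3672 + 0.15·0.23766
      = 0.0916902 + 0.235008 + 0.035649 = 0.3623472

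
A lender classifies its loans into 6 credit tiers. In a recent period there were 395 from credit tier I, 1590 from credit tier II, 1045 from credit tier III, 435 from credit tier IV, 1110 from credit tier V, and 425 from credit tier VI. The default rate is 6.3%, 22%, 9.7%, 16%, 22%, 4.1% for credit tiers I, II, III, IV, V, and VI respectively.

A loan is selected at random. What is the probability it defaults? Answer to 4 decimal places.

Total: 395 + 1590 + 1045 + 435 + 1110 + 425 = 5000.
P(I) = 395/5000 = 0.079. P(II) = 1590/5000 = 0.318. P(III) = 1045/5000 = 0.209. P(IV) = 435/5000 = 0.087. P(V) = 1110/5000 = 0.222. P(VI) = 425/5000 = 0.085.
P(D) = P(D|I)·P(I) + P(D|II)·P(II) + P(D|III)·P(III) + P(D|IV)·P(IV) + P(D|V)·P(V) + P(D|VI)·P(VI)
      = 0.063·0.079 + 0.22·0.318 + 0.097·0.209 + 0.16·0.087 + 0.22·0.222 + 0.041·0.085
      = 0.004977 + 0.06996 + 0.020273 + 0.01392 + 0.04884 + 0.003485 = 0.161455

0.1615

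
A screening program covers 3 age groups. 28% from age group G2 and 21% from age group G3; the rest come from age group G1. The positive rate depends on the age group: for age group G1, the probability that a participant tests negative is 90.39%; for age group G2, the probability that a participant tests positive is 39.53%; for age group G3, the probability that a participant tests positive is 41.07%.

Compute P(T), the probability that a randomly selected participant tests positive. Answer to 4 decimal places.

P(G1) = 1 − (0.28 + 0.21) = 0.51.
P(T|G1) = 1 − 0.9039 = 0.0961.
By the law of total probability,
P(T) = P(T|G1)·P(G1) + P(T|G2)·P(G2) + P(T|G3)·P(G3)
      = 0.0961·0.51 + 0.3953·0.28 + 0.4107·0.21
      = 0.049011 + 0.110684 + 0.086247 = 0.245942

P(T) ≈ 0.2459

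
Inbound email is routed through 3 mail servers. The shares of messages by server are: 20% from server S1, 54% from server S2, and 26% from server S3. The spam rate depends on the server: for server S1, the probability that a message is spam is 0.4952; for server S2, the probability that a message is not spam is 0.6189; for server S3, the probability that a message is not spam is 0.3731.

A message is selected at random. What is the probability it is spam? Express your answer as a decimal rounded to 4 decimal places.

P(S) ≈ 0.4678

P(S|S2) = 1 − 0.6189 = 0.3811.
P(S|S3) = 1 − 0.3731 = 0.6269.
P(S) = P(S|S1)·P(S1) + P(S|S2)·P(S2) + P(S|S3)·P(S3)
      = 0.4952·0.2 + 0.3811·0.54 + 0.6269·0.26
      = 0.09904 + 0.205794 + 0.162994 = 0.467828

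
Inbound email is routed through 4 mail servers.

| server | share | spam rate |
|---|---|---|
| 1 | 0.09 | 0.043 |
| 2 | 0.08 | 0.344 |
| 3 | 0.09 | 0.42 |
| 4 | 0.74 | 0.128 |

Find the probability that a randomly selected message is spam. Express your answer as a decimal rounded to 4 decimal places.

P(S) ≈ 0.1639

P(S) = P(S|1)·P(1) + P(S|2)·P(2) + P(S|3)·P(3) + P(S|4)·P(4)
      = 0.043·0.09 + 0.344·0.08 + 0.42·0.09 + 0.128·0.74
      = 0.00387 + 0.02752 + 0.0378 + 0.09472 = 0.16391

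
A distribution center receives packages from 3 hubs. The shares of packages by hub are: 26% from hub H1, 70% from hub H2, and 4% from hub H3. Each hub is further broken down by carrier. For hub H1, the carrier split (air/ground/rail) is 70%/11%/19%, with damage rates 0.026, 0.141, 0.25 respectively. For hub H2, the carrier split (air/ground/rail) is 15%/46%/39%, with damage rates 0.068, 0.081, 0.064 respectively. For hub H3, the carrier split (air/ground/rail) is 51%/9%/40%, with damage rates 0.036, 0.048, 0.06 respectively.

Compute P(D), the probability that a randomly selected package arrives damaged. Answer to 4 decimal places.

P(D) ≈ 0.0737

P(D|H1) = 0.7·0.026 + 0.11·0.141 + 0.19·0.25 = 0.0182 + 0.01551 + 0.0475 = 0.08121
P(D|H2) = 0.15·0.068 + 0.46·0.081 + 0.39·0.064 = 0.0102 + 0.03726 + 0.02496 = 0.07242
P(D|H3) = 0.51·0.036 + 0.09·0.048 + 0.4·0.06 = 0.01836 + 0.00432 + 0.024 = 0.04668
Then overall,
P(D) = 0.26·0.08121 + 0.7·0.07242 + 0.04·0.04668
      = 0.0211146 + 0.050694 + 0.0018672 = 0.0736758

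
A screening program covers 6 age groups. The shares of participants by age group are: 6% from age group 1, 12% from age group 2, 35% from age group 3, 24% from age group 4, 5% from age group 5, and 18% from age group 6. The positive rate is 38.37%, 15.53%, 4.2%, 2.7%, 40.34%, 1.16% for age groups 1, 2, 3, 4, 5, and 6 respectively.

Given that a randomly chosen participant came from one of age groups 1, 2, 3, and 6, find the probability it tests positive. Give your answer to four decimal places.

Let S = {1, 2, 3, 6}.
P(S) = 0.06 + 0.12 + 0.35 + 0.18 = 0.71.
P(T ∩ S) = 0.3837·0.06 + 0.1553·0.12 + 0.042·0.35 + 0.0116·0.18 = 0.023022 + 0.018636 + 0.0147 + 0.002088 = 0.058446.
P(T | S) = 0.058446 / 0.71 = 0.082318…

0.0823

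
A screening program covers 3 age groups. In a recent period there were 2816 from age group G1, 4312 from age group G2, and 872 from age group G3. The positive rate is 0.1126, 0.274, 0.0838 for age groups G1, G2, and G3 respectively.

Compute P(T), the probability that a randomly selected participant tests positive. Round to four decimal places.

Total: 2816 + 4312 + 872 = 8000.
P(G1) = 2816/8000 = 0.352. P(G2) = 4312/8000 = 0.539. P(G3) = 872/8000 = 0.109.
Using total probability over the partition,
P(T) = P(T|G1)·P(G1) + P(T|G2)·P(G2) + P(T|G3)·P(G3)
      = 0.1126·0.352 + 0.274·0.539 + 0.0838·0.109
      = 0.0396352 + 0.147686 + 0.0091342 = 0.1964554

0.1965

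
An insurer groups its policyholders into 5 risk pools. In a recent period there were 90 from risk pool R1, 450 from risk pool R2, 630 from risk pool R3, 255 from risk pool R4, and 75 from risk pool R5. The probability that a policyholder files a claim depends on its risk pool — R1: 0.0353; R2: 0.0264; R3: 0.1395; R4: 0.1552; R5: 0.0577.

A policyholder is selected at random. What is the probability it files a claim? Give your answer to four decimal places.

Total: 90 + 450 + 630 + 255 + 75 = 1500.
P(R1) = 90/1500 = 0.06. P(R2) = 450/1500 = 0.3. P(R3) = 630/1500 = 0.42. P(R4) = 255/1500 = 0.17. P(R5) = 75/1500 = 0.05.
P(C) = P(C|R1)·P(R1) + P(C|R2)·P(R2) + P(C|R3)·P(R3) + P(C|R4)·P(R4) + P(C|R5)·P(R5)
      = 0.0353·0.06 + 0.0264·0.3 + 0.1395·0.42 + 0.1552·0.17 + 0.0577·0.05
      = 0.002118 + 0.00792 + 0.05859 + 0.026384 + 0.002885 = 0.097897

0.0979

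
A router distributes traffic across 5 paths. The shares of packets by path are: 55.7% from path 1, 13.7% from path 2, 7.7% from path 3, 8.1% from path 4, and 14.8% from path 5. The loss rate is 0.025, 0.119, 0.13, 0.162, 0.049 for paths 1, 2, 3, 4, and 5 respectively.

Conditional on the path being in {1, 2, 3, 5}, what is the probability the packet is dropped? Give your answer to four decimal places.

0.0517

Let S = {1, 2, 3, 5}.
P(S) = 0.557 + 0.137 + 0.077 + 0.148 = 0.919.
P(L ∩ S) = 0.025·0.557 + 0.119·0.137 + 0.13·0.077 + 0.049·0.148 = 0.013925 + 0.016303 + 0.01001 + 0.007252 = 0.04749.
P(L | S) = 0.04749 / 0.919 = 0.051676…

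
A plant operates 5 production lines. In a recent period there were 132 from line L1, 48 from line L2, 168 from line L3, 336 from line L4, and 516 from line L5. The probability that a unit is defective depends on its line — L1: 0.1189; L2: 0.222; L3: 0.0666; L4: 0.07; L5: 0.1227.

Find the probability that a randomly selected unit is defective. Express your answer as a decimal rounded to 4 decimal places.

Total: 132 + 48 + 168 + 336 + 516 = 1200.
P(L1) = 132/1200 = 0.11. P(L2) = 48/1200 = 0.04. P(L3) = 168/1200 = 0.14. P(L4) = 336/1200 = 0.28. P(L5) = 516/1200 = 0.43.
P(D) = P(D|L1)·P(L1) + P(D|L2)·P(L2) + P(D|L3)·P(L3) + P(D|L4)·P(L4) + P(D|L5)·P(L5)
      = 0.1189·0.11 + 0.222·0.04 + 0.0666·0.14 + 0.07·0.28 + 0.1227·0.43
      = 0.013079 + 0.00888 + 0.009324 + 0.0196 + 0.052761 = 0.103644

0.1036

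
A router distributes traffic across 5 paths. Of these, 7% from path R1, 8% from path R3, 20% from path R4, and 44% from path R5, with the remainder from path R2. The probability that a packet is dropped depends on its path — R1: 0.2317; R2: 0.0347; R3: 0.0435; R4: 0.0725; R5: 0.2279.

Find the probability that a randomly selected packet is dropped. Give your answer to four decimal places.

P(L) ≈ 0.1418

P(R2) = 1 − (0.07 + 0.08 + 0.2 + 0.44) = 0.21.
P(L) = P(L|R1)·P(R1) + P(L|R2)·P(R2) + P(L|R3)·P(R3) + P(L|R4)·P(R4) + P(L|R5)·P(R5)
      = 0.2317·0.07 + 0.0347·0.21 + 0.0435·0.08 + 0.0725·0.2 + 0.2279·0.44
      = 0.016219 + 0.007287 + 0.00348 + 0.0145 + 0.100276 = 0.141762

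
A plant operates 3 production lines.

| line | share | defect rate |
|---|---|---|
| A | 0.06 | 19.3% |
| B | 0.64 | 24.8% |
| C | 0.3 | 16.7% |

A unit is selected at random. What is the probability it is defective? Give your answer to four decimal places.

P(D) = P(D|A)·P(A) + P(D|B)·P(B) + P(D|C)·P(C)
      = 0.193·0.06 + 0.248·0.64 + 0.167·0.3
      = 0.01158 + 0.15872 + 0.0501 = 0.2204

0.2204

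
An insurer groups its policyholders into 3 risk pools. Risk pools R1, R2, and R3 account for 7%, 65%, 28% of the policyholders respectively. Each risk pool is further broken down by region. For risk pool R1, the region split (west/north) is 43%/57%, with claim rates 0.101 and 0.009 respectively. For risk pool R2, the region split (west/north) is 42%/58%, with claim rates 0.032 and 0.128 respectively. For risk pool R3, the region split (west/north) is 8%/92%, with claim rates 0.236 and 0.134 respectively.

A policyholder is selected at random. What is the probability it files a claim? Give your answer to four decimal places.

0.1002

P(C|R1) = 0.43·0.101 + 0.57·0.009 = 0.04343 + 0.00513 = 0.04856
P(C|R2) = 0.42·0.032 + 0.58·0.128 = 0.01344 + 0.07424 = 0.08768
P(C|R3) = 0.08·0.236 + 0.92·0.134 = 0.01888 + 0.12328 = 0.14216
Then overall,
P(C) = 0.07·0.04856 + 0.65·0.08768 + 0.28·0.14216
      = 0.0033992 + 0.056992 + 0.0398048 = 0.100196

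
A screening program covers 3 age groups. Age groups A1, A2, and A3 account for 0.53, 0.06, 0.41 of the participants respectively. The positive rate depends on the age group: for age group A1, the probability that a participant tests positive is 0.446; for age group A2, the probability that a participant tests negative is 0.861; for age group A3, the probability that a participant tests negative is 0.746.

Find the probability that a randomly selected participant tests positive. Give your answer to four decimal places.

0.3489

P(T|A2) = 1 − 0.861 = 0.139.
P(T|A3) = 1 − 0.746 = 0.254.
P(T) = P(T|A1)·P(A1) + P(T|A2)·P(A2) + P(T|A3)·P(A3)
      = 0.446·0.53 + 0.139·0.06 + 0.254·0.41
      = 0.23638 + 0.00834 + 0.10414 = 0.34886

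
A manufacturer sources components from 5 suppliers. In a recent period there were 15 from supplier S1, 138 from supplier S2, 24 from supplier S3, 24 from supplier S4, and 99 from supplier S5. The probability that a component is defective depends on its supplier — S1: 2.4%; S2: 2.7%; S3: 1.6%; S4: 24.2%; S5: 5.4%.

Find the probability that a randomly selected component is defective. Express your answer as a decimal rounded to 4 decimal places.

Total: 15 + 138 + 24 + 24 + 99 = 300.
P(S1) = 15/300 = 0.05. P(S2) = 138/300 = 0.46. P(S3) = 24/300 = 0.08. P(S4) = 24/300 = 0.08. P(S5) = 99/300 = 0.33.
By the law of total probability,
P(D) = P(D|S1)·P(S1) + P(D|S2)·P(S2) + P(D|S3)·P(S3) + P(D|S4)·P(S4) + P(D|S5)·P(S5)
      = 0.024·0.05 + 0.027·0.46 + 0.016·0.08 + 0.242·0.08 + 0.054·0.33
      = 0.0012 + 0.01242 + 0.00128 + 0.01936 + 0.01782 = 0.05208

P(D) ≈ 0.0521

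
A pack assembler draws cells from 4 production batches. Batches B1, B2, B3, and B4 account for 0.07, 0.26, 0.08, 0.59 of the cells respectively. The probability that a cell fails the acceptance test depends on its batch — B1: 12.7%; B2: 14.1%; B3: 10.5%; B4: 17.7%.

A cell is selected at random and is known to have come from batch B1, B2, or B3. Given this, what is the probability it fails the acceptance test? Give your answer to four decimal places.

0.1316

Let S = {B1, B2, B3}.
P(S) = 0.07 + 0.26 + 0.08 = 0.41.
P(F ∩ S) = 0.127·0.07 + 0.141·0.26 + 0.105·0.08 = 0.00889 + 0.03666 + 0.0084 = 0.05395.
P(F | S) = 0.05395 / 0.41 = 0.131585…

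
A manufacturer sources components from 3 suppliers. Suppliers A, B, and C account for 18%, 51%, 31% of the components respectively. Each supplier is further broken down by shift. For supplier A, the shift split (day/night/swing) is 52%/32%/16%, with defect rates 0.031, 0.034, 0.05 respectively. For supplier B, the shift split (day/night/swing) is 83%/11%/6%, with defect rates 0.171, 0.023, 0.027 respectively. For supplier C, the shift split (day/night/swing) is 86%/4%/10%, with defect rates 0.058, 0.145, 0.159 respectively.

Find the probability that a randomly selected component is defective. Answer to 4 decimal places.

0.1030

P(D|A) = 0.52·0.031 + 0.32·0.034 + 0.16·0.05 = 0.01612 + 0.01088 + 0.008 = 0.035
P(D|B) = 0.83·0.171 + 0.11·0.023 + 0.06·0.027 = 0.14193 + 0.00253 + 0.00162 = 0.14608
P(D|C) = 0.86·0.058 + 0.04·0.145 + 0.1·0.159 = 0.04988 + 0.0058 + 0.0159 = 0.07158
Then overall,
P(D) = 0.18·0.035 + 0.51·0.14608 + 0.31·0.07158
      = 0.0063 + 0.0745008 + 0.0221898 = 0.1029906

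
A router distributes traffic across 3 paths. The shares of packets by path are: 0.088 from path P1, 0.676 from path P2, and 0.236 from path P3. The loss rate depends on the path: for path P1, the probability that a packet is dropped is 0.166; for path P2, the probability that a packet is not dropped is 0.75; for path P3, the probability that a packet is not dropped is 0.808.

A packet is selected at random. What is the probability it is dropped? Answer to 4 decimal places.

P(L|P2) = 1 − 0.75 = 0.25.
P(L|P3) = 1 − 0.808 = 0.192.
P(L) = P(L|P1)·P(P1) + P(L|P2)·P(P2) + P(L|P3)·P(P3)
      = 0.166·0.088 + 0.25·0.676 + 0.192·0.236
      = 0.014608 + 0.169 + 0.045312 = 0.22892

0.2289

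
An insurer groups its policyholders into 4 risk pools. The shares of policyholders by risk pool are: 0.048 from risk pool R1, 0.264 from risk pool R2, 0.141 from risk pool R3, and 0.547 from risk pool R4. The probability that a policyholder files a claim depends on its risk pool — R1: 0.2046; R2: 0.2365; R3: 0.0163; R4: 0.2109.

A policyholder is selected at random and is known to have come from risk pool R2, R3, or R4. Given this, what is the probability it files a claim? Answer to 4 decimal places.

P(C|S) ≈ 0.1892

Let S = {R2, R3, R4}.
P(S) = 0.264 + 0.141 + 0.547 = 0.952.
P(C ∩ S) = 0.2365·0.264 + 0.0163·0.141 + 0.2109·0.547 = 0.062436 + 0.0022983 + 0.1153623 = 0.1800966.
P(C | S) = 0.1800966 / 0.952 = 0.189177…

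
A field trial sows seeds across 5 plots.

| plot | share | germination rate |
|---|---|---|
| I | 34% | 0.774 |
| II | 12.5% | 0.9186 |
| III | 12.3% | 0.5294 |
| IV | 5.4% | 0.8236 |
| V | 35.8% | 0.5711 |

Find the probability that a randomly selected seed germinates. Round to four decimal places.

P(G) ≈ 0.6920

Using total probability over the partition,
P(G) = P(G|I)·P(I) + P(G|II)·P(II) + P(G|III)·P(III) + P(G|IV)·P(IV) + P(G|V)·P(V)
      = 0.774·0.34 + 0.9186·0.125 + 0.5294·0.123 + 0.8236·0.054 + 0.5711·0.358
      = 0.26316 + 0.114825 + 0.0651162 + 0.0444744 + 0.2044538 = 0.6920294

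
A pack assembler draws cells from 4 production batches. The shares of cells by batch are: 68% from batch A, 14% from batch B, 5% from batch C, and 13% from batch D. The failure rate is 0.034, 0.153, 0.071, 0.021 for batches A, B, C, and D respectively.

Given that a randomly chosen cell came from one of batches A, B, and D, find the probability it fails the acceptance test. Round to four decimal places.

Let S = {A, B, D}.
P(S) = 0.68 + 0.14 + 0.13 = 0.95.
P(F ∩ S) = 0.034·0.68 + 0.153·0.14 + 0.021·0.13 = 0.02312 + 0.02142 + 0.00273 = 0.04727.
P(F | S) = 0.04727 / 0.95 = 0.049758…

0.0498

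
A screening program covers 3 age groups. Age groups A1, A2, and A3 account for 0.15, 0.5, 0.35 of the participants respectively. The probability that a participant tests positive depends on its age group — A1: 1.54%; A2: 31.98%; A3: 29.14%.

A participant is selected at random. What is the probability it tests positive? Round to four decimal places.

P(T) = P(T|A1)·P(A1) + P(T|A2)·P(A2) + P(T|A3)·P(A3)
      = 0.0154·0.15 + 0.3198·0.5 + 0.2914·0.35
      = 0.00231 + 0.1599 + 0.10199 = 0.2642

0.2642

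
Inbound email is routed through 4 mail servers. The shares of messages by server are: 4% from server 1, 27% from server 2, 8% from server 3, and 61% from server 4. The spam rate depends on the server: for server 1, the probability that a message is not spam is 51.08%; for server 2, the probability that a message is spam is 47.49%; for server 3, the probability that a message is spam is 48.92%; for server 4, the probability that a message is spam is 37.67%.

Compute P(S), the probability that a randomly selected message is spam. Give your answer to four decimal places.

P(S|1) = 1 − 0.5108 = 0.4892.
By the law of total probability,
P(S) = P(S|1)·P(1) + P(S|2)·P(2) + P(S|3)·P(3) + P(S|4)·P(4)
      = 0.4892·0.04 + 0.4749·0.27 + 0.4892·0.08 + 0.3767·0.61
      = 0.019568 + 0.128223 + 0.039136 + 0.229787 = 0.416714

0.4167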